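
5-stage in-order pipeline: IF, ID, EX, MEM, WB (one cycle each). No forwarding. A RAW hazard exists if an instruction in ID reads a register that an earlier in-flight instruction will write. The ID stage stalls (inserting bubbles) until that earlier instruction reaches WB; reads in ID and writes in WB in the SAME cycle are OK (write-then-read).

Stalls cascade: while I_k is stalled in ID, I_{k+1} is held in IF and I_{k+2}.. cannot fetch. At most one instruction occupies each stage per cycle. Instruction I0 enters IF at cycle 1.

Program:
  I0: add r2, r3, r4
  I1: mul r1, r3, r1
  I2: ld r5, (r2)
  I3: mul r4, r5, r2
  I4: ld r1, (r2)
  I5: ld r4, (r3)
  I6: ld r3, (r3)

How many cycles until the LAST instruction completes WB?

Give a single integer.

Answer: 14

Derivation:
I0 add r2 <- r3,r4: IF@1 ID@2 stall=0 (-) EX@3 MEM@4 WB@5
I1 mul r1 <- r3,r1: IF@2 ID@3 stall=0 (-) EX@4 MEM@5 WB@6
I2 ld r5 <- r2: IF@3 ID@4 stall=1 (RAW on I0.r2 (WB@5)) EX@6 MEM@7 WB@8
I3 mul r4 <- r5,r2: IF@4 ID@6 stall=2 (RAW on I2.r5 (WB@8)) EX@9 MEM@10 WB@11
I4 ld r1 <- r2: IF@6 ID@9 stall=0 (-) EX@10 MEM@11 WB@12
I5 ld r4 <- r3: IF@9 ID@10 stall=0 (-) EX@11 MEM@12 WB@13
I6 ld r3 <- r3: IF@10 ID@11 stall=0 (-) EX@12 MEM@13 WB@14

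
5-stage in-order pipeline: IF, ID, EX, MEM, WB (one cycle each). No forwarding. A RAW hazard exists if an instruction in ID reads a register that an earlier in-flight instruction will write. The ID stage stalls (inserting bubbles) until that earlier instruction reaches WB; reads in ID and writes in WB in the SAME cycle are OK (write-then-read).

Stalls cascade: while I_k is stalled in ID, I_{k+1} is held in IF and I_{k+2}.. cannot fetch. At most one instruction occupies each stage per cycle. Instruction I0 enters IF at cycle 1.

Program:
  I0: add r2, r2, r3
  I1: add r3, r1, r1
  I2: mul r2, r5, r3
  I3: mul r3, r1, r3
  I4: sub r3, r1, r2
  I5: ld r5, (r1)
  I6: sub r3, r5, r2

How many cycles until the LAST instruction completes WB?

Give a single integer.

I0 add r2 <- r2,r3: IF@1 ID@2 stall=0 (-) EX@3 MEM@4 WB@5
I1 add r3 <- r1,r1: IF@2 ID@3 stall=0 (-) EX@4 MEM@5 WB@6
I2 mul r2 <- r5,r3: IF@3 ID@4 stall=2 (RAW on I1.r3 (WB@6)) EX@7 MEM@8 WB@9
I3 mul r3 <- r1,r3: IF@4 ID@7 stall=0 (-) EX@8 MEM@9 WB@10
I4 sub r3 <- r1,r2: IF@7 ID@8 stall=1 (RAW on I2.r2 (WB@9)) EX@10 MEM@11 WB@12
I5 ld r5 <- r1: IF@8 ID@10 stall=0 (-) EX@11 MEM@12 WB@13
I6 sub r3 <- r5,r2: IF@10 ID@11 stall=2 (RAW on I5.r5 (WB@13)) EX@14 MEM@15 WB@16

Answer: 16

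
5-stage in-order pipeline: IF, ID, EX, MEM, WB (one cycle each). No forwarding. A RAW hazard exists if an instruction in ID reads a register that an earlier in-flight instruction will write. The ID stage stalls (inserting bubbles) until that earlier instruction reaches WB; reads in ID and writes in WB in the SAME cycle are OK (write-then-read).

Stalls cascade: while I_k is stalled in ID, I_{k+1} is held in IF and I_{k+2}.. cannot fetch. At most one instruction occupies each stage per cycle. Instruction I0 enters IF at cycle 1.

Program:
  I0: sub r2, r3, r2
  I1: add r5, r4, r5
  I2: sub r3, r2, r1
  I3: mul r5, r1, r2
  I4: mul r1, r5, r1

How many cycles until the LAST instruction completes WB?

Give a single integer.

Answer: 12

Derivation:
I0 sub r2 <- r3,r2: IF@1 ID@2 stall=0 (-) EX@3 MEM@4 WB@5
I1 add r5 <- r4,r5: IF@2 ID@3 stall=0 (-) EX@4 MEM@5 WB@6
I2 sub r3 <- r2,r1: IF@3 ID@4 stall=1 (RAW on I0.r2 (WB@5)) EX@6 MEM@7 WB@8
I3 mul r5 <- r1,r2: IF@4 ID@6 stall=0 (-) EX@7 MEM@8 WB@9
I4 mul r1 <- r5,r1: IF@6 ID@7 stall=2 (RAW on I3.r5 (WB@9)) EX@10 MEM@11 WB@12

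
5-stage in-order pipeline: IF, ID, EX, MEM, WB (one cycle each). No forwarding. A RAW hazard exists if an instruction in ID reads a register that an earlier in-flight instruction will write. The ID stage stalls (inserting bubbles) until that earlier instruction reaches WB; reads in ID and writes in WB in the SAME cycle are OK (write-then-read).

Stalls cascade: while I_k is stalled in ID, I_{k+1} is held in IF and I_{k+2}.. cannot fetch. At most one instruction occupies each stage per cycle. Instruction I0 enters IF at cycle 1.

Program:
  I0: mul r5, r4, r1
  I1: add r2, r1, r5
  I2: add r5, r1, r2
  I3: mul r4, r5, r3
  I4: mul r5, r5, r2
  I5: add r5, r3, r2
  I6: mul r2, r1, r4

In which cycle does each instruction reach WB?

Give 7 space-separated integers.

I0 mul r5 <- r4,r1: IF@1 ID@2 stall=0 (-) EX@3 MEM@4 WB@5
I1 add r2 <- r1,r5: IF@2 ID@3 stall=2 (RAW on I0.r5 (WB@5)) EX@6 MEM@7 WB@8
I2 add r5 <- r1,r2: IF@3 ID@6 stall=2 (RAW on I1.r2 (WB@8)) EX@9 MEM@10 WB@11
I3 mul r4 <- r5,r3: IF@6 ID@9 stall=2 (RAW on I2.r5 (WB@11)) EX@12 MEM@13 WB@14
I4 mul r5 <- r5,r2: IF@9 ID@12 stall=0 (-) EX@13 MEM@14 WB@15
I5 add r5 <- r3,r2: IF@12 ID@13 stall=0 (-) EX@14 MEM@15 WB@16
I6 mul r2 <- r1,r4: IF@13 ID@14 stall=0 (-) EX@15 MEM@16 WB@17

Answer: 5 8 11 14 15 16 17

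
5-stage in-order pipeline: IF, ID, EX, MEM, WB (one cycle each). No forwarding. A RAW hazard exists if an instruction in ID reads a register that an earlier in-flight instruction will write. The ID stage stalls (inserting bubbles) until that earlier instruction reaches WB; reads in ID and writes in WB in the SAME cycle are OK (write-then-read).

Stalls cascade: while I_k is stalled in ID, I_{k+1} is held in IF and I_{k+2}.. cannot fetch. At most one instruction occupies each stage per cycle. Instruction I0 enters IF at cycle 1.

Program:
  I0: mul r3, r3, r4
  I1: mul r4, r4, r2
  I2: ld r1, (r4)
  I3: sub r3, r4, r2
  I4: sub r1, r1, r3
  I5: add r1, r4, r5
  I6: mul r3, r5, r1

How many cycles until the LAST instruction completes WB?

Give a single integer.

Answer: 17

Derivation:
I0 mul r3 <- r3,r4: IF@1 ID@2 stall=0 (-) EX@3 MEM@4 WB@5
I1 mul r4 <- r4,r2: IF@2 ID@3 stall=0 (-) EX@4 MEM@5 WB@6
I2 ld r1 <- r4: IF@3 ID@4 stall=2 (RAW on I1.r4 (WB@6)) EX@7 MEM@8 WB@9
I3 sub r3 <- r4,r2: IF@4 ID@7 stall=0 (-) EX@8 MEM@9 WB@10
I4 sub r1 <- r1,r3: IF@7 ID@8 stall=2 (RAW on I3.r3 (WB@10)) EX@11 MEM@12 WB@13
I5 add r1 <- r4,r5: IF@8 ID@11 stall=0 (-) EX@12 MEM@13 WB@14
I6 mul r3 <- r5,r1: IF@11 ID@12 stall=2 (RAW on I5.r1 (WB@14)) EX@15 MEM@16 WB@17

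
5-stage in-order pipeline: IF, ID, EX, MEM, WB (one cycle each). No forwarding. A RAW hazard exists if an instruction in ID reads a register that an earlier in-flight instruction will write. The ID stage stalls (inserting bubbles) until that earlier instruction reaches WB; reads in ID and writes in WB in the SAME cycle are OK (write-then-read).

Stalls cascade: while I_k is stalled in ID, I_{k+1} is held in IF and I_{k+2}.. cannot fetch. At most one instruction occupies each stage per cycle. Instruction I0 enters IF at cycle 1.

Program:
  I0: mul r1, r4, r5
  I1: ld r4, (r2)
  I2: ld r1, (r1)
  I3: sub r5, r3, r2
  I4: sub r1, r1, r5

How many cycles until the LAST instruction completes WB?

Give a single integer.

Answer: 12

Derivation:
I0 mul r1 <- r4,r5: IF@1 ID@2 stall=0 (-) EX@3 MEM@4 WB@5
I1 ld r4 <- r2: IF@2 ID@3 stall=0 (-) EX@4 MEM@5 WB@6
I2 ld r1 <- r1: IF@3 ID@4 stall=1 (RAW on I0.r1 (WB@5)) EX@6 MEM@7 WB@8
I3 sub r5 <- r3,r2: IF@4 ID@6 stall=0 (-) EX@7 MEM@8 WB@9
I4 sub r1 <- r1,r5: IF@6 ID@7 stall=2 (RAW on I3.r5 (WB@9)) EX@10 MEM@11 WB@12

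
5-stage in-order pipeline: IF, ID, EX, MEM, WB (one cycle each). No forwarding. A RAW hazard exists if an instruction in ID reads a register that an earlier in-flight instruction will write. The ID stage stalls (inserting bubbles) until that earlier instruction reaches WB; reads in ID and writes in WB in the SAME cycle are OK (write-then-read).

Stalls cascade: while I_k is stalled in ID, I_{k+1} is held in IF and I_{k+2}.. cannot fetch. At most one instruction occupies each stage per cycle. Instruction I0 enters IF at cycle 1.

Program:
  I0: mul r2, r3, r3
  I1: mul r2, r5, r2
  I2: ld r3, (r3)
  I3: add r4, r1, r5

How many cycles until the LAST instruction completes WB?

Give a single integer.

Answer: 10

Derivation:
I0 mul r2 <- r3,r3: IF@1 ID@2 stall=0 (-) EX@3 MEM@4 WB@5
I1 mul r2 <- r5,r2: IF@2 ID@3 stall=2 (RAW on I0.r2 (WB@5)) EX@6 MEM@7 WB@8
I2 ld r3 <- r3: IF@3 ID@6 stall=0 (-) EX@7 MEM@8 WB@9
I3 add r4 <- r1,r5: IF@6 ID@7 stall=0 (-) EX@8 MEM@9 WB@10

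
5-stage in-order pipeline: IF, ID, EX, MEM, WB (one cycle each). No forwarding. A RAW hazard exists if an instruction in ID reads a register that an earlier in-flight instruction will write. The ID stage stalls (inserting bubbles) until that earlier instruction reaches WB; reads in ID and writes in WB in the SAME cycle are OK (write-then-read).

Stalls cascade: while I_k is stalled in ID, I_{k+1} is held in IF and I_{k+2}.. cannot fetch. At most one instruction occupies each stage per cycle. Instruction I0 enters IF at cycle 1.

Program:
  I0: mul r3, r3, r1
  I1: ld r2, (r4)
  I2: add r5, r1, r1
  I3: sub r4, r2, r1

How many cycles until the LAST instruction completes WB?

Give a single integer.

Answer: 9

Derivation:
I0 mul r3 <- r3,r1: IF@1 ID@2 stall=0 (-) EX@3 MEM@4 WB@5
I1 ld r2 <- r4: IF@2 ID@3 stall=0 (-) EX@4 MEM@5 WB@6
I2 add r5 <- r1,r1: IF@3 ID@4 stall=0 (-) EX@5 MEM@6 WB@7
I3 sub r4 <- r2,r1: IF@4 ID@5 stall=1 (RAW on I1.r2 (WB@6)) EX@7 MEM@8 WB@9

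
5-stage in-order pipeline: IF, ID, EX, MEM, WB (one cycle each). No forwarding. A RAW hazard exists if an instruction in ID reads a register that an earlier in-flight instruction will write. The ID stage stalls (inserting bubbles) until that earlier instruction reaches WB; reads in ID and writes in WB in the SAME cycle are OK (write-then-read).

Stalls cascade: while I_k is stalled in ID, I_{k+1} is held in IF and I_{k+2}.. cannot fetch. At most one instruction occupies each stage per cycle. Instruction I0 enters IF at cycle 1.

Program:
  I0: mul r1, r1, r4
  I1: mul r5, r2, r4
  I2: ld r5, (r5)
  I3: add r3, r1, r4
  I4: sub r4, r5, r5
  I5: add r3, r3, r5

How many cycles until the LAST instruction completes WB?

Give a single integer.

I0 mul r1 <- r1,r4: IF@1 ID@2 stall=0 (-) EX@3 MEM@4 WB@5
I1 mul r5 <- r2,r4: IF@2 ID@3 stall=0 (-) EX@4 MEM@5 WB@6
I2 ld r5 <- r5: IF@3 ID@4 stall=2 (RAW on I1.r5 (WB@6)) EX@7 MEM@8 WB@9
I3 add r3 <- r1,r4: IF@4 ID@7 stall=0 (-) EX@8 MEM@9 WB@10
I4 sub r4 <- r5,r5: IF@7 ID@8 stall=1 (RAW on I2.r5 (WB@9)) EX@10 MEM@11 WB@12
I5 add r3 <- r3,r5: IF@8 ID@10 stall=0 (-) EX@11 MEM@12 WB@13

Answer: 13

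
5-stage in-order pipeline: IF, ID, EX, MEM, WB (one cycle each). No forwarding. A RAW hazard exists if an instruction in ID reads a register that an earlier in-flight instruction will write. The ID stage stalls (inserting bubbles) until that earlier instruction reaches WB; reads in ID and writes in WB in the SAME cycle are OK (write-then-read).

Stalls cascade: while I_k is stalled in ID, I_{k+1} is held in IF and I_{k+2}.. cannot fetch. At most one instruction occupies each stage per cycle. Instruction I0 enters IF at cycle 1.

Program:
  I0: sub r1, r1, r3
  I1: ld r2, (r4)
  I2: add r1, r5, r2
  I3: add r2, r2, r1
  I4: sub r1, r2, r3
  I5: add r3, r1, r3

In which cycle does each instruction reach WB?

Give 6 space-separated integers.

I0 sub r1 <- r1,r3: IF@1 ID@2 stall=0 (-) EX@3 MEM@4 WB@5
I1 ld r2 <- r4: IF@2 ID@3 stall=0 (-) EX@4 MEM@5 WB@6
I2 add r1 <- r5,r2: IF@3 ID@4 stall=2 (RAW on I1.r2 (WB@6)) EX@7 MEM@8 WB@9
I3 add r2 <- r2,r1: IF@4 ID@7 stall=2 (RAW on I2.r1 (WB@9)) EX@10 MEM@11 WB@12
I4 sub r1 <- r2,r3: IF@7 ID@10 stall=2 (RAW on I3.r2 (WB@12)) EX@13 MEM@14 WB@15
I5 add r3 <- r1,r3: IF@10 ID@13 stall=2 (RAW on I4.r1 (WB@15)) EX@16 MEM@17 WB@18

Answer: 5 6 9 12 15 18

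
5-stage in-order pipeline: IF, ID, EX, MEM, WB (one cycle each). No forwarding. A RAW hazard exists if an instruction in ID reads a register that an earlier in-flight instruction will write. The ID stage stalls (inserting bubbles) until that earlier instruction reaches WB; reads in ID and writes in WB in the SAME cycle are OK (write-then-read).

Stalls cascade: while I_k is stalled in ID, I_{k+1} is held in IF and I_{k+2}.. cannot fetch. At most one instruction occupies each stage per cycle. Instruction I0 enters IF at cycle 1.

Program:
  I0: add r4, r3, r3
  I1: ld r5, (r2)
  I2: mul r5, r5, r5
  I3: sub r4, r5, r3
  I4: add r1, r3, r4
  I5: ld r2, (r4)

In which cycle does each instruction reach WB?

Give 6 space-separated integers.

I0 add r4 <- r3,r3: IF@1 ID@2 stall=0 (-) EX@3 MEM@4 WB@5
I1 ld r5 <- r2: IF@2 ID@3 stall=0 (-) EX@4 MEM@5 WB@6
I2 mul r5 <- r5,r5: IF@3 ID@4 stall=2 (RAW on I1.r5 (WB@6)) EX@7 MEM@8 WB@9
I3 sub r4 <- r5,r3: IF@4 ID@7 stall=2 (RAW on I2.r5 (WB@9)) EX@10 MEM@11 WB@12
I4 add r1 <- r3,r4: IF@7 ID@10 stall=2 (RAW on I3.r4 (WB@12)) EX@13 MEM@14 WB@15
I5 ld r2 <- r4: IF@10 ID@13 stall=0 (-) EX@14 MEM@15 WB@16

Answer: 5 6 9 12 15 16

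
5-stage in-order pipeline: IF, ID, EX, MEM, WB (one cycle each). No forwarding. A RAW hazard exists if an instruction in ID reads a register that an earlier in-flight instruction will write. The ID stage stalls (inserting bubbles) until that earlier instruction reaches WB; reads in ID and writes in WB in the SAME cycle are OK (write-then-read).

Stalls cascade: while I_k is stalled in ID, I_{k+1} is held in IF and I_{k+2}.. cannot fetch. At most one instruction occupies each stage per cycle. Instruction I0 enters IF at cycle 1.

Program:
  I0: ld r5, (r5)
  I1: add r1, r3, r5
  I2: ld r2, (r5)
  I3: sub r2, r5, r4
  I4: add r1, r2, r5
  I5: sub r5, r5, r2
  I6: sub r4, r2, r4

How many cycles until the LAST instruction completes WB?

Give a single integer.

I0 ld r5 <- r5: IF@1 ID@2 stall=0 (-) EX@3 MEM@4 WB@5
I1 add r1 <- r3,r5: IF@2 ID@3 stall=2 (RAW on I0.r5 (WB@5)) EX@6 MEM@7 WB@8
I2 ld r2 <- r5: IF@3 ID@6 stall=0 (-) EX@7 MEM@8 WB@9
I3 sub r2 <- r5,r4: IF@6 ID@7 stall=0 (-) EX@8 MEM@9 WB@10
I4 add r1 <- r2,r5: IF@7 ID@8 stall=2 (RAW on I3.r2 (WB@10)) EX@11 MEM@12 WB@13
I5 sub r5 <- r5,r2: IF@8 ID@11 stall=0 (-) EX@12 MEM@13 WB@14
I6 sub r4 <- r2,r4: IF@11 ID@12 stall=0 (-) EX@13 MEM@14 WB@15

Answer: 15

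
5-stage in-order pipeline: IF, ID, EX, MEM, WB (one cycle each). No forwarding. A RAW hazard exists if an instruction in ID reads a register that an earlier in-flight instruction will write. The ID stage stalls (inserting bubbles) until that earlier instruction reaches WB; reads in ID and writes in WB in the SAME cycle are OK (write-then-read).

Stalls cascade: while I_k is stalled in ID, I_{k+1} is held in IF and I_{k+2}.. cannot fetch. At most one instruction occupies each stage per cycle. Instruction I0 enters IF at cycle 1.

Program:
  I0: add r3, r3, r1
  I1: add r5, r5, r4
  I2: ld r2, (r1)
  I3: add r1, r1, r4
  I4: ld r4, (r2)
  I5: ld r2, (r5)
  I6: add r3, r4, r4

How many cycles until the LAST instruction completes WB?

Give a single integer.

Answer: 13

Derivation:
I0 add r3 <- r3,r1: IF@1 ID@2 stall=0 (-) EX@3 MEM@4 WB@5
I1 add r5 <- r5,r4: IF@2 ID@3 stall=0 (-) EX@4 MEM@5 WB@6
I2 ld r2 <- r1: IF@3 ID@4 stall=0 (-) EX@5 MEM@6 WB@7
I3 add r1 <- r1,r4: IF@4 ID@5 stall=0 (-) EX@6 MEM@7 WB@8
I4 ld r4 <- r2: IF@5 ID@6 stall=1 (RAW on I2.r2 (WB@7)) EX@8 MEM@9 WB@10
I5 ld r2 <- r5: IF@6 ID@8 stall=0 (-) EX@9 MEM@10 WB@11
I6 add r3 <- r4,r4: IF@8 ID@9 stall=1 (RAW on I4.r4 (WB@10)) EX@11 MEM@12 WB@13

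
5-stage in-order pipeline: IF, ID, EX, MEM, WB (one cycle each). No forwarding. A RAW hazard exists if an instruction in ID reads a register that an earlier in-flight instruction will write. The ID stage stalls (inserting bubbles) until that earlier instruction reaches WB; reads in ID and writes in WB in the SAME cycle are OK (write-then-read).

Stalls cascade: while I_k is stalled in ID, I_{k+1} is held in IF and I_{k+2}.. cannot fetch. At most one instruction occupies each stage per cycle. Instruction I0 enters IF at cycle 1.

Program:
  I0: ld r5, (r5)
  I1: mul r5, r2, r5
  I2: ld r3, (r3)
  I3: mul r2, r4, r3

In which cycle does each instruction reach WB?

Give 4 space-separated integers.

Answer: 5 8 9 12

Derivation:
I0 ld r5 <- r5: IF@1 ID@2 stall=0 (-) EX@3 MEM@4 WB@5
I1 mul r5 <- r2,r5: IF@2 ID@3 stall=2 (RAW on I0.r5 (WB@5)) EX@6 MEM@7 WB@8
I2 ld r3 <- r3: IF@3 ID@6 stall=0 (-) EX@7 MEM@8 WB@9
I3 mul r2 <- r4,r3: IF@6 ID@7 stall=2 (RAW on I2.r3 (WB@9)) EX@10 MEM@11 WB@12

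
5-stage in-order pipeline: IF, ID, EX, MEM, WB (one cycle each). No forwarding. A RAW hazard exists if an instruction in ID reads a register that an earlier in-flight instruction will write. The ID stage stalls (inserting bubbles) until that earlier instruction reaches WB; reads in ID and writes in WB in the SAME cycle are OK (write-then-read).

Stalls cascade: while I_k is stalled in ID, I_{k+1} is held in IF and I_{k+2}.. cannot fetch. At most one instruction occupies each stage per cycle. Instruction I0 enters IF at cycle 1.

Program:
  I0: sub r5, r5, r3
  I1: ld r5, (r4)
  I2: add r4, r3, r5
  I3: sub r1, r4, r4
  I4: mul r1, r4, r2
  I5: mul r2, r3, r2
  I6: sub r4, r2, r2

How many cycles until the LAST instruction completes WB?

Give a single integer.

Answer: 17

Derivation:
I0 sub r5 <- r5,r3: IF@1 ID@2 stall=0 (-) EX@3 MEM@4 WB@5
I1 ld r5 <- r4: IF@2 ID@3 stall=0 (-) EX@4 MEM@5 WB@6
I2 add r4 <- r3,r5: IF@3 ID@4 stall=2 (RAW on I1.r5 (WB@6)) EX@7 MEM@8 WB@9
I3 sub r1 <- r4,r4: IF@4 ID@7 stall=2 (RAW on I2.r4 (WB@9)) EX@10 MEM@11 WB@12
I4 mul r1 <- r4,r2: IF@7 ID@10 stall=0 (-) EX@11 MEM@12 WB@13
I5 mul r2 <- r3,r2: IF@10 ID@11 stall=0 (-) EX@12 MEM@13 WB@14
I6 sub r4 <- r2,r2: IF@11 ID@12 stall=2 (RAW on I5.r2 (WB@14)) EX@15 MEM@16 WB@17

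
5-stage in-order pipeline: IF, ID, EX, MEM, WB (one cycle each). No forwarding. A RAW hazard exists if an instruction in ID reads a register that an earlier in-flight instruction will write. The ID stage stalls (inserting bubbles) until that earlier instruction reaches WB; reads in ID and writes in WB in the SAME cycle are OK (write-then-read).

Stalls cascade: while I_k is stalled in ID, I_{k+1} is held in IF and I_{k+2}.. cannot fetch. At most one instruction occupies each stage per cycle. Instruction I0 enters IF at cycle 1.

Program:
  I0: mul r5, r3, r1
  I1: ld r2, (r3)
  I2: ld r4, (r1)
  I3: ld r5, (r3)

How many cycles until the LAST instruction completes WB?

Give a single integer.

Answer: 8

Derivation:
I0 mul r5 <- r3,r1: IF@1 ID@2 stall=0 (-) EX@3 MEM@4 WB@5
I1 ld r2 <- r3: IF@2 ID@3 stall=0 (-) EX@4 MEM@5 WB@6
I2 ld r4 <- r1: IF@3 ID@4 stall=0 (-) EX@5 MEM@6 WB@7
I3 ld r5 <- r3: IF@4 ID@5 stall=0 (-) EX@6 MEM@7 WB@8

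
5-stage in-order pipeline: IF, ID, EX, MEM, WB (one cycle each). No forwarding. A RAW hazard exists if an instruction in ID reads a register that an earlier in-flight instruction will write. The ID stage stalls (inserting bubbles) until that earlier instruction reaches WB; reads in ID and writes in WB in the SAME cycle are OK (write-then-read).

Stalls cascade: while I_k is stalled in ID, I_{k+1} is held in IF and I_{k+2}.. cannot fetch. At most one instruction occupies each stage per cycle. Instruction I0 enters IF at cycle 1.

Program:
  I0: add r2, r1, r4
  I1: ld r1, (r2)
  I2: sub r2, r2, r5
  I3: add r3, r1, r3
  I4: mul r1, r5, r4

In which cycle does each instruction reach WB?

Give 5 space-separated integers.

I0 add r2 <- r1,r4: IF@1 ID@2 stall=0 (-) EX@3 MEM@4 WB@5
I1 ld r1 <- r2: IF@2 ID@3 stall=2 (RAW on I0.r2 (WB@5)) EX@6 MEM@7 WB@8
I2 sub r2 <- r2,r5: IF@3 ID@6 stall=0 (-) EX@7 MEM@8 WB@9
I3 add r3 <- r1,r3: IF@6 ID@7 stall=1 (RAW on I1.r1 (WB@8)) EX@9 MEM@10 WB@11
I4 mul r1 <- r5,r4: IF@7 ID@9 stall=0 (-) EX@10 MEM@11 WB@12

Answer: 5 8 9 11 12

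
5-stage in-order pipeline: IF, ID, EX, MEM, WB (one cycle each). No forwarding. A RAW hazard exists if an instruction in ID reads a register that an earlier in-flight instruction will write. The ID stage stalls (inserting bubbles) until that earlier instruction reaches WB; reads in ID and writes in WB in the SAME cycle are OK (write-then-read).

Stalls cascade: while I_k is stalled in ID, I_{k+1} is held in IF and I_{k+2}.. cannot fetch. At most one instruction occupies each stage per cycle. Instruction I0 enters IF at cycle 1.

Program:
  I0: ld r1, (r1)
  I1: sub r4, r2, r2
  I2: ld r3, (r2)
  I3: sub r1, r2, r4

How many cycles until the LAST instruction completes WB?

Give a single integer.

Answer: 9

Derivation:
I0 ld r1 <- r1: IF@1 ID@2 stall=0 (-) EX@3 MEM@4 WB@5
I1 sub r4 <- r2,r2: IF@2 ID@3 stall=0 (-) EX@4 MEM@5 WB@6
I2 ld r3 <- r2: IF@3 ID@4 stall=0 (-) EX@5 MEM@6 WB@7
I3 sub r1 <- r2,r4: IF@4 ID@5 stall=1 (RAW on I1.r4 (WB@6)) EX@7 MEM@8 WB@9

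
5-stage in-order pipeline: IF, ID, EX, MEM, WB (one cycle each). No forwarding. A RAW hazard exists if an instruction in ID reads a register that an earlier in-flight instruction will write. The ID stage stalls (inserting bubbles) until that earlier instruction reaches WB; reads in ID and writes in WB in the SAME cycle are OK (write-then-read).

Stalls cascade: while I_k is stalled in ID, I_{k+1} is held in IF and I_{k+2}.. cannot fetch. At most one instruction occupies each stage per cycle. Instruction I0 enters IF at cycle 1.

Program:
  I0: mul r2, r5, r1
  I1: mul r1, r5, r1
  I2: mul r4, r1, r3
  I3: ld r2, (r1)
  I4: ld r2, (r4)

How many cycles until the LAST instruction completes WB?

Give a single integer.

Answer: 12

Derivation:
I0 mul r2 <- r5,r1: IF@1 ID@2 stall=0 (-) EX@3 MEM@4 WB@5
I1 mul r1 <- r5,r1: IF@2 ID@3 stall=0 (-) EX@4 MEM@5 WB@6
I2 mul r4 <- r1,r3: IF@3 ID@4 stall=2 (RAW on I1.r1 (WB@6)) EX@7 MEM@8 WB@9
I3 ld r2 <- r1: IF@4 ID@7 stall=0 (-) EX@8 MEM@9 WB@10
I4 ld r2 <- r4: IF@7 ID@8 stall=1 (RAW on I2.r4 (WB@9)) EX@10 MEM@11 WB@12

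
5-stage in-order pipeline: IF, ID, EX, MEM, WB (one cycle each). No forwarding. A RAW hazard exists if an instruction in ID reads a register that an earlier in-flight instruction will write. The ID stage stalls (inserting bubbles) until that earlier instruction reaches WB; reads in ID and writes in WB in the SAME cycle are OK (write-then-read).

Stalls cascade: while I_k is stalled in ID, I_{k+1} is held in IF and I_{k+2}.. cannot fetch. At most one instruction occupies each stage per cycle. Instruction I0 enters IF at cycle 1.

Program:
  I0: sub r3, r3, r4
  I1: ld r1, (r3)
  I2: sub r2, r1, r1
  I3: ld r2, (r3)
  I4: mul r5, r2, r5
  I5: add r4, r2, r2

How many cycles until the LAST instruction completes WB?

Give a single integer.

Answer: 16

Derivation:
I0 sub r3 <- r3,r4: IF@1 ID@2 stall=0 (-) EX@3 MEM@4 WB@5
I1 ld r1 <- r3: IF@2 ID@3 stall=2 (RAW on I0.r3 (WB@5)) EX@6 MEM@7 WB@8
I2 sub r2 <- r1,r1: IF@3 ID@6 stall=2 (RAW on I1.r1 (WB@8)) EX@9 MEM@10 WB@11
I3 ld r2 <- r3: IF@6 ID@9 stall=0 (-) EX@10 MEM@11 WB@12
I4 mul r5 <- r2,r5: IF@9 ID@10 stall=2 (RAW on I3.r2 (WB@12)) EX@13 MEM@14 WB@15
I5 add r4 <- r2,r2: IF@10 ID@13 stall=0 (-) EX@14 MEM@15 WB@16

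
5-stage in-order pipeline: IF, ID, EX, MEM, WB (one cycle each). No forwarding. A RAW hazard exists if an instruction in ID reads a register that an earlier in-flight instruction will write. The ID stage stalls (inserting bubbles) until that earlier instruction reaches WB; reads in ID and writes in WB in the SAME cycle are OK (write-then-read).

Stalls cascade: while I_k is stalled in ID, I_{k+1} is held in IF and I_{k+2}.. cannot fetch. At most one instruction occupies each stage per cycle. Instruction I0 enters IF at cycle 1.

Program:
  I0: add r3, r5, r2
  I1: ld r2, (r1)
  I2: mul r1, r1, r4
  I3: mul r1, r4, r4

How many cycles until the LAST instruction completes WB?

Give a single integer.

Answer: 8

Derivation:
I0 add r3 <- r5,r2: IF@1 ID@2 stall=0 (-) EX@3 MEM@4 WB@5
I1 ld r2 <- r1: IF@2 ID@3 stall=0 (-) EX@4 MEM@5 WB@6
I2 mul r1 <- r1,r4: IF@3 ID@4 stall=0 (-) EX@5 MEM@6 WB@7
I3 mul r1 <- r4,r4: IF@4 ID@5 stall=0 (-) EX@6 MEM@7 WB@8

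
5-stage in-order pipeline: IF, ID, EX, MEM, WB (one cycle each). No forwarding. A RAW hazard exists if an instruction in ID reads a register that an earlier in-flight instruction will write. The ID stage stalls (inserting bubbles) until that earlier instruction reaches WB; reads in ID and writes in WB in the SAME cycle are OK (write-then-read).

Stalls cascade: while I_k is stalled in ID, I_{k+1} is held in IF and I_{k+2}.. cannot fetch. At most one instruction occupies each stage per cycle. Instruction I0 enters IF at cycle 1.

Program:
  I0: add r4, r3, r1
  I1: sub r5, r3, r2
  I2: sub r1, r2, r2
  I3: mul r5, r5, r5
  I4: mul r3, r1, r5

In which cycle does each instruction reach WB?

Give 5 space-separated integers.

I0 add r4 <- r3,r1: IF@1 ID@2 stall=0 (-) EX@3 MEM@4 WB@5
I1 sub r5 <- r3,r2: IF@2 ID@3 stall=0 (-) EX@4 MEM@5 WB@6
I2 sub r1 <- r2,r2: IF@3 ID@4 stall=0 (-) EX@5 MEM@6 WB@7
I3 mul r5 <- r5,r5: IF@4 ID@5 stall=1 (RAW on I1.r5 (WB@6)) EX@7 MEM@8 WB@9
I4 mul r3 <- r1,r5: IF@5 ID@7 stall=2 (RAW on I3.r5 (WB@9)) EX@10 MEM@11 WB@12

Answer: 5 6 7 9 12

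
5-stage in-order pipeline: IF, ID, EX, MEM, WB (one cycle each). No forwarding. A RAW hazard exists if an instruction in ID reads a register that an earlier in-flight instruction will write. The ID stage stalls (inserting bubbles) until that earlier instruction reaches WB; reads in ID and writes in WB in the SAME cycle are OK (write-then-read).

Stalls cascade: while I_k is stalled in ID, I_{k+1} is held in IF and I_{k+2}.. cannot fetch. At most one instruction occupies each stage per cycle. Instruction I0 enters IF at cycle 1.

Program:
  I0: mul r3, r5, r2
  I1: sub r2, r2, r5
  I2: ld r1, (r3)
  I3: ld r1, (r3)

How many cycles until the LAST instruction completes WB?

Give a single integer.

Answer: 9

Derivation:
I0 mul r3 <- r5,r2: IF@1 ID@2 stall=0 (-) EX@3 MEM@4 WB@5
I1 sub r2 <- r2,r5: IF@2 ID@3 stall=0 (-) EX@4 MEM@5 WB@6
I2 ld r1 <- r3: IF@3 ID@4 stall=1 (RAW on I0.r3 (WB@5)) EX@6 MEM@7 WB@8
I3 ld r1 <- r3: IF@4 ID@6 stall=0 (-) EX@7 MEM@8 WB@9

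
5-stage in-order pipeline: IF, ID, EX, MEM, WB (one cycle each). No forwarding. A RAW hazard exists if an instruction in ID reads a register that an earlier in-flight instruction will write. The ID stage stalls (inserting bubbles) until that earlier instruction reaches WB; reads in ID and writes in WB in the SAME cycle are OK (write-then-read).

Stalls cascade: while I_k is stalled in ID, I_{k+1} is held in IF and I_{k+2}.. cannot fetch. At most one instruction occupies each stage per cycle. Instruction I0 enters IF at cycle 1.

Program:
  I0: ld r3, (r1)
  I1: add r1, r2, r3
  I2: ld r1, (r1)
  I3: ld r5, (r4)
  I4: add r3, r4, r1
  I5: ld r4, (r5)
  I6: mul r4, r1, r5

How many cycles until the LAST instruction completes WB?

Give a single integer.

Answer: 16

Derivation:
I0 ld r3 <- r1: IF@1 ID@2 stall=0 (-) EX@3 MEM@4 WB@5
I1 add r1 <- r2,r3: IF@2 ID@3 stall=2 (RAW on I0.r3 (WB@5)) EX@6 MEM@7 WB@8
I2 ld r1 <- r1: IF@3 ID@6 stall=2 (RAW on I1.r1 (WB@8)) EX@9 MEM@10 WB@11
I3 ld r5 <- r4: IF@6 ID@9 stall=0 (-) EX@10 MEM@11 WB@12
I4 add r3 <- r4,r1: IF@9 ID@10 stall=1 (RAW on I2.r1 (WB@11)) EX@12 MEM@13 WB@14
I5 ld r4 <- r5: IF@10 ID@12 stall=0 (-) EX@13 MEM@14 WB@15
I6 mul r4 <- r1,r5: IF@12 ID@13 stall=0 (-) EX@14 MEM@15 WB@16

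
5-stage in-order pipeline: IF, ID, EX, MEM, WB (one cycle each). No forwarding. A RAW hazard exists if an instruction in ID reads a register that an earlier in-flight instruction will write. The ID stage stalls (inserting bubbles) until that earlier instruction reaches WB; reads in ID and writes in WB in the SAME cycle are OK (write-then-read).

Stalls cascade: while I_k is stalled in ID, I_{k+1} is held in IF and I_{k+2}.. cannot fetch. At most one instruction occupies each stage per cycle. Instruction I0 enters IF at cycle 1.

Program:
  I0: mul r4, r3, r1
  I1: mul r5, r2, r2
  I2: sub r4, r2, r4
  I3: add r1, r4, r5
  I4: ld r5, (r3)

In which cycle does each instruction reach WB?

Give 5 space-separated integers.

I0 mul r4 <- r3,r1: IF@1 ID@2 stall=0 (-) EX@3 MEM@4 WB@5
I1 mul r5 <- r2,r2: IF@2 ID@3 stall=0 (-) EX@4 MEM@5 WB@6
I2 sub r4 <- r2,r4: IF@3 ID@4 stall=1 (RAW on I0.r4 (WB@5)) EX@6 MEM@7 WB@8
I3 add r1 <- r4,r5: IF@4 ID@6 stall=2 (RAW on I2.r4 (WB@8)) EX@9 MEM@10 WB@11
I4 ld r5 <- r3: IF@6 ID@9 stall=0 (-) EX@10 MEM@11 WB@12

Answer: 5 6 8 11 12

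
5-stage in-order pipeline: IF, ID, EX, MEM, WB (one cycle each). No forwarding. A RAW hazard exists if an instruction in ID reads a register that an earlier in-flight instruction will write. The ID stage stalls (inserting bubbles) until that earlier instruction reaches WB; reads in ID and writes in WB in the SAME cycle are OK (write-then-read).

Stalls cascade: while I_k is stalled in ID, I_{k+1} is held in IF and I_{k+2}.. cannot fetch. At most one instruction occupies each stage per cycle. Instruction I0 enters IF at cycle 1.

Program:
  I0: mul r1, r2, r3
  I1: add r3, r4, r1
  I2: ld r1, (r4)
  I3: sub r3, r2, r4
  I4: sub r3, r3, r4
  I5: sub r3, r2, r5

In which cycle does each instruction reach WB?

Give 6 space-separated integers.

Answer: 5 8 9 10 13 14

Derivation:
I0 mul r1 <- r2,r3: IF@1 ID@2 stall=0 (-) EX@3 MEM@4 WB@5
I1 add r3 <- r4,r1: IF@2 ID@3 stall=2 (RAW on I0.r1 (WB@5)) EX@6 MEM@7 WB@8
I2 ld r1 <- r4: IF@3 ID@6 stall=0 (-) EX@7 MEM@8 WB@9
I3 sub r3 <- r2,r4: IF@6 ID@7 stall=0 (-) EX@8 MEM@9 WB@10
I4 sub r3 <- r3,r4: IF@7 ID@8 stall=2 (RAW on I3.r3 (WB@10)) EX@11 MEM@12 WB@13
I5 sub r3 <- r2,r5: IF@8 ID@11 stall=0 (-) EX@12 MEM@13 WB@14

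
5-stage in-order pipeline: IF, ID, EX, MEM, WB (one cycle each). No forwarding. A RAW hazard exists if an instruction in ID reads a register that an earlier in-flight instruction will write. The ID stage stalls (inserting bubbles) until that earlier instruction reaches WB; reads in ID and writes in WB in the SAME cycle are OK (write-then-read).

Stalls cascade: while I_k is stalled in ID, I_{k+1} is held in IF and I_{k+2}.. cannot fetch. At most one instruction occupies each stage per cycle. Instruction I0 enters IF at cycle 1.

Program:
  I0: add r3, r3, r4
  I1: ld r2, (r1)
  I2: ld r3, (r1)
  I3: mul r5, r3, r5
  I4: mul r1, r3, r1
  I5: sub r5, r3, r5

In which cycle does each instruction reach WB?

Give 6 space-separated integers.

Answer: 5 6 7 10 11 13

Derivation:
I0 add r3 <- r3,r4: IF@1 ID@2 stall=0 (-) EX@3 MEM@4 WB@5
I1 ld r2 <- r1: IF@2 ID@3 stall=0 (-) EX@4 MEM@5 WB@6
I2 ld r3 <- r1: IF@3 ID@4 stall=0 (-) EX@5 MEM@6 WB@7
I3 mul r5 <- r3,r5: IF@4 ID@5 stall=2 (RAW on I2.r3 (WB@7)) EX@8 MEM@9 WB@10
I4 mul r1 <- r3,r1: IF@5 ID@8 stall=0 (-) EX@9 MEM@10 WB@11
I5 sub r5 <- r3,r5: IF@8 ID@9 stall=1 (RAW on I3.r5 (WB@10)) EX@11 MEM@12 WB@13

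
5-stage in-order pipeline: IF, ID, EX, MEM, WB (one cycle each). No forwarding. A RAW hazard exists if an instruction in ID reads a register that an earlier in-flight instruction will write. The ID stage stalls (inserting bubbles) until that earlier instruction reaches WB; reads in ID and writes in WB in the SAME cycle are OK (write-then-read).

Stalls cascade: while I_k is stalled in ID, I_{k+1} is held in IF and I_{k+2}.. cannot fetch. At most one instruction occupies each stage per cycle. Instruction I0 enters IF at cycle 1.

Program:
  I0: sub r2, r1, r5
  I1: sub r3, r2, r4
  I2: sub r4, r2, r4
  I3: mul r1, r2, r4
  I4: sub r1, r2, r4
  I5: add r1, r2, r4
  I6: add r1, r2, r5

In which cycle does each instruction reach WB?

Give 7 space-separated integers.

I0 sub r2 <- r1,r5: IF@1 ID@2 stall=0 (-) EX@3 MEM@4 WB@5
I1 sub r3 <- r2,r4: IF@2 ID@3 stall=2 (RAW on I0.r2 (WB@5)) EX@6 MEM@7 WB@8
I2 sub r4 <- r2,r4: IF@3 ID@6 stall=0 (-) EX@7 MEM@8 WB@9
I3 mul r1 <- r2,r4: IF@6 ID@7 stall=2 (RAW on I2.r4 (WB@9)) EX@10 MEM@11 WB@12
I4 sub r1 <- r2,r4: IF@7 ID@10 stall=0 (-) EX@11 MEM@12 WB@13
I5 add r1 <- r2,r4: IF@10 ID@11 stall=0 (-) EX@12 MEM@13 WB@14
I6 add r1 <- r2,r5: IF@11 ID@12 stall=0 (-) EX@13 MEM@14 WB@15

Answer: 5 8 9 12 13 14 15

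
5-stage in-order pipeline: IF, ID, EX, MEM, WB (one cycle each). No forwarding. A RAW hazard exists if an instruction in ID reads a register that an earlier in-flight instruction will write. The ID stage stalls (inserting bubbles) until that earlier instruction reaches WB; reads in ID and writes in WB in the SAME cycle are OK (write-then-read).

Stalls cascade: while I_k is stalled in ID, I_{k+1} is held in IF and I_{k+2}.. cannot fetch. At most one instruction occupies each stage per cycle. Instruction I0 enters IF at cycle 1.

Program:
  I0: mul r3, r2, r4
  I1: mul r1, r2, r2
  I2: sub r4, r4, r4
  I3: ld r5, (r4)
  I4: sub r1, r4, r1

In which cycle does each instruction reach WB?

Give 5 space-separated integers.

Answer: 5 6 7 10 11

Derivation:
I0 mul r3 <- r2,r4: IF@1 ID@2 stall=0 (-) EX@3 MEM@4 WB@5
I1 mul r1 <- r2,r2: IF@2 ID@3 stall=0 (-) EX@4 MEM@5 WB@6
I2 sub r4 <- r4,r4: IF@3 ID@4 stall=0 (-) EX@5 MEM@6 WB@7
I3 ld r5 <- r4: IF@4 ID@5 stall=2 (RAW on I2.r4 (WB@7)) EX@8 MEM@9 WB@10
I4 sub r1 <- r4,r1: IF@5 ID@8 stall=0 (-) EX@9 MEM@10 WB@11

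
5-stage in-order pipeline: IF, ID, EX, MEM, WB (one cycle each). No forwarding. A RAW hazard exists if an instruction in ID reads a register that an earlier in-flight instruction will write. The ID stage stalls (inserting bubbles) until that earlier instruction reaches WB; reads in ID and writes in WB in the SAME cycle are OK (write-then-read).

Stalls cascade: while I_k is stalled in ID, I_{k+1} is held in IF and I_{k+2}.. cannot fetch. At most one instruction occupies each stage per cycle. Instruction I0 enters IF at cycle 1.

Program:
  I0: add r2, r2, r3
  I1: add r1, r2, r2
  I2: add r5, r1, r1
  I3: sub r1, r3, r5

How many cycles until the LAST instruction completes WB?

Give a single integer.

Answer: 14

Derivation:
I0 add r2 <- r2,r3: IF@1 ID@2 stall=0 (-) EX@3 MEM@4 WB@5
I1 add r1 <- r2,r2: IF@2 ID@3 stall=2 (RAW on I0.r2 (WB@5)) EX@6 MEM@7 WB@8
I2 add r5 <- r1,r1: IF@3 ID@6 stall=2 (RAW on I1.r1 (WB@8)) EX@9 MEM@10 WB@11
I3 sub r1 <- r3,r5: IF@6 ID@9 stall=2 (RAW on I2.r5 (WB@11)) EX@12 MEM@13 WB@14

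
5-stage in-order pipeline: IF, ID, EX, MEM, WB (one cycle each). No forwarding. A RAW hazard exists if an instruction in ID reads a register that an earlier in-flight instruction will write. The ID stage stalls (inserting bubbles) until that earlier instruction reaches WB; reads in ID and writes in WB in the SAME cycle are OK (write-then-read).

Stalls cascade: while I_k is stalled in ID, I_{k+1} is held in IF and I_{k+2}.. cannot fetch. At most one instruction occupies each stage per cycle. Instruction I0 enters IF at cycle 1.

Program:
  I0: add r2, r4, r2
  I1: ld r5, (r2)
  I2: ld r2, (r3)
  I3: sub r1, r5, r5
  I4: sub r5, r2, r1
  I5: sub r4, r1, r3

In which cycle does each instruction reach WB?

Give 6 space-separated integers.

Answer: 5 8 9 11 14 15

Derivation:
I0 add r2 <- r4,r2: IF@1 ID@2 stall=0 (-) EX@3 MEM@4 WB@5
I1 ld r5 <- r2: IF@2 ID@3 stall=2 (RAW on I0.r2 (WB@5)) EX@6 MEM@7 WB@8
I2 ld r2 <- r3: IF@3 ID@6 stall=0 (-) EX@7 MEM@8 WB@9
I3 sub r1 <- r5,r5: IF@6 ID@7 stall=1 (RAW on I1.r5 (WB@8)) EX@9 MEM@10 WB@11
I4 sub r5 <- r2,r1: IF@7 ID@9 stall=2 (RAW on I3.r1 (WB@11)) EX@12 MEM@13 WB@14
I5 sub r4 <- r1,r3: IF@9 ID@12 stall=0 (-) EX@13 MEM@14 WB@15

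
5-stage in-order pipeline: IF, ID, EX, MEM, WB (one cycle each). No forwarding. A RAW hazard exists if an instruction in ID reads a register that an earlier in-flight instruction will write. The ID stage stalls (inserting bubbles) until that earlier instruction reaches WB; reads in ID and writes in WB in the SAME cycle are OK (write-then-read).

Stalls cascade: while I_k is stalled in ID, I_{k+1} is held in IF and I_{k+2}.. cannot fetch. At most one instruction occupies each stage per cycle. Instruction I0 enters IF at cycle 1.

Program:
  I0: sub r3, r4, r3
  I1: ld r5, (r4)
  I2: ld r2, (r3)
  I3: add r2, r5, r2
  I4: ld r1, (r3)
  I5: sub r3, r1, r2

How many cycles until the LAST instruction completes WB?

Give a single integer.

Answer: 15

Derivation:
I0 sub r3 <- r4,r3: IF@1 ID@2 stall=0 (-) EX@3 MEM@4 WB@5
I1 ld r5 <- r4: IF@2 ID@3 stall=0 (-) EX@4 MEM@5 WB@6
I2 ld r2 <- r3: IF@3 ID@4 stall=1 (RAW on I0.r3 (WB@5)) EX@6 MEM@7 WB@8
I3 add r2 <- r5,r2: IF@4 ID@6 stall=2 (RAW on I2.r2 (WB@8)) EX@9 MEM@10 WB@11
I4 ld r1 <- r3: IF@6 ID@9 stall=0 (-) EX@10 MEM@11 WB@12
I5 sub r3 <- r1,r2: IF@9 ID@10 stall=2 (RAW on I4.r1 (WB@12)) EX@13 MEM@14 WB@15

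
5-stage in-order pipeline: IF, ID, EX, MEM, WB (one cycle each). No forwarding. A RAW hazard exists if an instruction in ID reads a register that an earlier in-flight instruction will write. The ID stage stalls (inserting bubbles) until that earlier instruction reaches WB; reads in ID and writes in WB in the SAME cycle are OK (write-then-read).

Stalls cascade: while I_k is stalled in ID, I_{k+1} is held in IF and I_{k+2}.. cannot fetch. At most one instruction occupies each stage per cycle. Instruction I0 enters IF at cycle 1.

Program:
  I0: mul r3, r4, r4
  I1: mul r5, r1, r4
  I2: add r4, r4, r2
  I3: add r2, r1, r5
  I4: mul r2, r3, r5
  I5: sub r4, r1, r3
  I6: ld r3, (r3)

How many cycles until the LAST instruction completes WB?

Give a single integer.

I0 mul r3 <- r4,r4: IF@1 ID@2 stall=0 (-) EX@3 MEM@4 WB@5
I1 mul r5 <- r1,r4: IF@2 ID@3 stall=0 (-) EX@4 MEM@5 WB@6
I2 add r4 <- r4,r2: IF@3 ID@4 stall=0 (-) EX@5 MEM@6 WB@7
I3 add r2 <- r1,r5: IF@4 ID@5 stall=1 (RAW on I1.r5 (WB@6)) EX@7 MEM@8 WB@9
I4 mul r2 <- r3,r5: IF@5 ID@7 stall=0 (-) EX@8 MEM@9 WB@10
I5 sub r4 <- r1,r3: IF@7 ID@8 stall=0 (-) EX@9 MEM@10 WB@11
I6 ld r3 <- r3: IF@8 ID@9 stall=0 (-) EX@10 MEM@11 WB@12

Answer: 12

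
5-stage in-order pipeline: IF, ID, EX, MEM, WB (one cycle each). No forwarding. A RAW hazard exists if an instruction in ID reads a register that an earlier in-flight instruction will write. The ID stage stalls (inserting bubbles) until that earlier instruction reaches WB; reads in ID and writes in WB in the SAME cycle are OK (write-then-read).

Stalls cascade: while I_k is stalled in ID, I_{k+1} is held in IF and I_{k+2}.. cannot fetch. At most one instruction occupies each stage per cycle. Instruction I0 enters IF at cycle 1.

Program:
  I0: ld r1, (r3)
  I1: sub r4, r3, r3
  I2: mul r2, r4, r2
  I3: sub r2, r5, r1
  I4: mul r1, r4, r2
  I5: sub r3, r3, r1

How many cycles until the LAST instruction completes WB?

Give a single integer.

Answer: 16

Derivation:
I0 ld r1 <- r3: IF@1 ID@2 stall=0 (-) EX@3 MEM@4 WB@5
I1 sub r4 <- r3,r3: IF@2 ID@3 stall=0 (-) EX@4 MEM@5 WB@6
I2 mul r2 <- r4,r2: IF@3 ID@4 stall=2 (RAW on I1.r4 (WB@6)) EX@7 MEM@8 WB@9
I3 sub r2 <- r5,r1: IF@4 ID@7 stall=0 (-) EX@8 MEM@9 WB@10
I4 mul r1 <- r4,r2: IF@7 ID@8 stall=2 (RAW on I3.r2 (WB@10)) EX@11 MEM@12 WB@13
I5 sub r3 <- r3,r1: IF@8 ID@11 stall=2 (RAW on I4.r1 (WB@13)) EX@14 MEM@15 WB@16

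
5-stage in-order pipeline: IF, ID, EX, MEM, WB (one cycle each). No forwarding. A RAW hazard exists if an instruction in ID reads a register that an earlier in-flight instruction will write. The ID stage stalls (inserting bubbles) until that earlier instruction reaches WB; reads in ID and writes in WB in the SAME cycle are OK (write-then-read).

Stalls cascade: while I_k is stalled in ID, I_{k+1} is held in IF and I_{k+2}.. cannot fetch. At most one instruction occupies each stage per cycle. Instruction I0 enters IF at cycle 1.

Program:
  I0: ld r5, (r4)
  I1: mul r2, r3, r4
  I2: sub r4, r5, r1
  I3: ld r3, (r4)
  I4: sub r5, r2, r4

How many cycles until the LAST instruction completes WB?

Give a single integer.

Answer: 12

Derivation:
I0 ld r5 <- r4: IF@1 ID@2 stall=0 (-) EX@3 MEM@4 WB@5
I1 mul r2 <- r3,r4: IF@2 ID@3 stall=0 (-) EX@4 MEM@5 WB@6
I2 sub r4 <- r5,r1: IF@3 ID@4 stall=1 (RAW on I0.r5 (WB@5)) EX@6 MEM@7 WB@8
I3 ld r3 <- r4: IF@4 ID@6 stall=2 (RAW on I2.r4 (WB@8)) EX@9 MEM@10 WB@11
I4 sub r5 <- r2,r4: IF@6 ID@9 stall=0 (-) EX@10 MEM@11 WB@12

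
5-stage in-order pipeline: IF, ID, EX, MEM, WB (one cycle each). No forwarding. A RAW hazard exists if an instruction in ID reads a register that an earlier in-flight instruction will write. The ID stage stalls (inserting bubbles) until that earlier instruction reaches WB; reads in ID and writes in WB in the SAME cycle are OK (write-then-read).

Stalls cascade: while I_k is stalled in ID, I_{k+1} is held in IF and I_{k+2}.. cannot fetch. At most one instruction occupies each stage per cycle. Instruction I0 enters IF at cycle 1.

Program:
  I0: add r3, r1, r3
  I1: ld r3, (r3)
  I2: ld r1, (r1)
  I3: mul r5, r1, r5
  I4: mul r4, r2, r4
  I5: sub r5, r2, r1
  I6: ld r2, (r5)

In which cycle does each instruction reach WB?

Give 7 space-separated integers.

Answer: 5 8 9 12 13 14 17

Derivation:
I0 add r3 <- r1,r3: IF@1 ID@2 stall=0 (-) EX@3 MEM@4 WB@5
I1 ld r3 <- r3: IF@2 ID@3 stall=2 (RAW on I0.r3 (WB@5)) EX@6 MEM@7 WB@8
I2 ld r1 <- r1: IF@3 ID@6 stall=0 (-) EX@7 MEM@8 WB@9
I3 mul r5 <- r1,r5: IF@6 ID@7 stall=2 (RAW on I2.r1 (WB@9)) EX@10 MEM@11 WB@12
I4 mul r4 <- r2,r4: IF@7 ID@10 stall=0 (-) EX@11 MEM@12 WB@13
I5 sub r5 <- r2,r1: IF@10 ID@11 stall=0 (-) EX@12 MEM@13 WB@14
I6 ld r2 <- r5: IF@11 ID@12 stall=2 (RAW on I5.r5 (WB@14)) EX@15 MEM@16 WB@17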